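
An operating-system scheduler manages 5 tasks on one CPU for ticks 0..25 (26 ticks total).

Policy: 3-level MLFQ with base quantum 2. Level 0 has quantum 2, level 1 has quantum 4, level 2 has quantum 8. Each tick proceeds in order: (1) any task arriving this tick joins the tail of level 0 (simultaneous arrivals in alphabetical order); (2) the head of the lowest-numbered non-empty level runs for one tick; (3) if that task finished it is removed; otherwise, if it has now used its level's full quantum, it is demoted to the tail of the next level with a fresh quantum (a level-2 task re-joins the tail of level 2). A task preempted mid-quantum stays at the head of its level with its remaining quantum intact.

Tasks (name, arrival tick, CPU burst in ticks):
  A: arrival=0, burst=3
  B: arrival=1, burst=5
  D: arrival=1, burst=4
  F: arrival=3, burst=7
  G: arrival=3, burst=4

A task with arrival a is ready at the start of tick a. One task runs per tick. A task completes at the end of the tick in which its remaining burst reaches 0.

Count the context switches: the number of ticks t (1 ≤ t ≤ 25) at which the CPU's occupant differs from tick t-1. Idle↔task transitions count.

t=0: L0/L1/L2 = A/-/- → run A
t=1: L0/L1/L2 = ABD/-/- → run A
t=2: L0/L1/L2 = BD/A/- → run B
t=3: L0/L1/L2 = BDFG/A/- → run B
t=4: L0/L1/L2 = DFG/AB/- → run D
t=5: L0/L1/L2 = DFG/AB/- → run D
t=6: L0/L1/L2 = FG/ABD/- → run F
t=7: L0/L1/L2 = FG/ABD/- → run F
t=8: L0/L1/L2 = G/ABDF/- → run G
t=9: L0/L1/L2 = G/ABDF/- → run G
t=10: L0/L1/L2 = -/ABDFG/- → run A
t=11: L0/L1/L2 = -/BDFG/- → run B
t=12: L0/L1/L2 = -/BDFG/- → run B
t=13: L0/L1/L2 = -/BDFG/- → run B
t=14: L0/L1/L2 = -/DFG/- → run D
t=15: L0/L1/L2 = -/DFG/- → run D
t=16: L0/L1/L2 = -/FG/- → run F
t=17: L0/L1/L2 = -/FG/- → run F
t=18: L0/L1/L2 = -/FG/- → run F
t=19: L0/L1/L2 = -/FG/- → run F
t=20: L0/L1/L2 = -/G/F → run G
t=21: L0/L1/L2 = -/G/F → run G
t=22: L0/L1/L2 = -/-/F → run F
t=23: (idle)
t=24: (idle)
t=25: (idle)

context switches = 11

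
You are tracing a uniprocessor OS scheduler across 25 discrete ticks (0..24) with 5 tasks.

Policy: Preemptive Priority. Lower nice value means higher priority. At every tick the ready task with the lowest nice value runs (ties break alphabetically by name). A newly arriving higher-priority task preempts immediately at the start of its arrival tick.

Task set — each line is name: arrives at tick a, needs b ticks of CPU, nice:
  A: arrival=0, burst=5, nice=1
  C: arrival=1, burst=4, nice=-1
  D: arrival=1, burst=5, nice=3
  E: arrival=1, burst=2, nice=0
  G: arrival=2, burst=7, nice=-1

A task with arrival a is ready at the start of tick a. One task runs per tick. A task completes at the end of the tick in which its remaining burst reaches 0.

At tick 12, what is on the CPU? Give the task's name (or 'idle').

running at tick 12 = E

t=0: ready={A} → run A
t=1: ready={A,C,D,E} → run C
t=2: ready={A,C,D,E,G} → run C
t=3: ready={A,C,D,E,G} → run C
t=4: ready={A,C,D,E,G} → run C
t=5: ready={A,D,E,G} → run G
t=6: ready={A,D,E,G} → run G
t=7: ready={A,D,E,G} → run G
t=8: ready={A,D,E,G} → run G
t=9: ready={A,D,E,G} → run G
t=10: ready={A,D,E,G} → run G
t=11: ready={A,D,E,G} → run G
t=12: ready={A,D,E} → run E
t=13: ready={A,D,E} → run E
t=14: ready={A,D} → run A
t=15: ready={A,D} → run A
t=16: ready={A,D} → run A
t=17: ready={A,D} → run A
t=18: ready={D} → run D
t=19: ready={D} → run D
t=20: ready={D} → run D
t=21: ready={D} → run D
t=22: ready={D} → run D
t=23: (idle)
t=24: (idle)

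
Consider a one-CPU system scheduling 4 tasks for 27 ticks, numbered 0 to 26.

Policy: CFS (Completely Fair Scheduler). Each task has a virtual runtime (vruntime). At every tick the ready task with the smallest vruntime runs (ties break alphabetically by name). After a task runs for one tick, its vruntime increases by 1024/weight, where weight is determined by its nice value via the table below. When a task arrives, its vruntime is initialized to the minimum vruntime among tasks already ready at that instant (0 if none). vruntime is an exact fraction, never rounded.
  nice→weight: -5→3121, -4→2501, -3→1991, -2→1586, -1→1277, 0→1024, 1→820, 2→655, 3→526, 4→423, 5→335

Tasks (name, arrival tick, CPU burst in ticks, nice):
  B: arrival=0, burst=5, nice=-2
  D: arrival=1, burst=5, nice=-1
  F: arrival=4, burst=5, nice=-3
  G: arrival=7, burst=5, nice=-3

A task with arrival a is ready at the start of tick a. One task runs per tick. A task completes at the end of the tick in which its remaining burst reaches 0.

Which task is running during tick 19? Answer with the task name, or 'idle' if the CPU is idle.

running at tick 19 = G

t=0: vr[B=0] → run B
t=1: vr[B=512/793 D=512/793] → run B
t=2: vr[B=1024/793 D=512/793] → run D
t=3: vr[B=1024/793 D=1465856/1012661] → run B
t=4: vr[B=1536/793 D=1465856/1012661 F=1465856/1012661] → run D
t=5: vr[B=1536/793 D=2277888/1012661 F=1465856/1012661] → run F
t=6: vr[B=1536/793 D=2277888/1012661 F=3955484160/2016208051] → run B
t=7: vr[B=2048/793 D=2277888/1012661 F=3955484160/2016208051 G=3955484160/2016208051] → run F
t=8: vr[B=2048/793 D=2277888/1012661 F=4992449024/2016208051 G=3955484160/2016208051] → run G
t=9: vr[B=2048/793 D=2277888/1012661 F=4992449024/2016208051 G=4992449024/2016208051] → run D
t=10: vr[B=2048/793 D=3089920/1012661 F=4992449024/2016208051 G=4992449024/2016208051] → run F
t=11: vr[B=2048/793 D=3089920/1012661 F=6029413888/2016208051 G=4992449024/2016208051] → run G
t=12: vr[B=2048/793 D=3089920/1012661 F=6029413888/2016208051 G=6029413888/2016208051] → run B
t=13: vr[D=3089920/1012661 F=6029413888/2016208051 G=6029413888/2016208051] → run F
t=14: vr[D=3089920/1012661 F=7066378752/2016208051 G=6029413888/2016208051] → run G
t=15: vr[D=3089920/1012661 F=7066378752/2016208051 G=7066378752/2016208051] → run D
t=16: vr[D=3901952/1012661 F=7066378752/2016208051 G=7066378752/2016208051] → run F
t=17: vr[D=3901952/1012661 G=7066378752/2016208051] → run G
t=18: vr[D=3901952/1012661 G=8103343616/2016208051] → run D
t=19: vr[G=8103343616/2016208051] → run G
t=20: (idle)
t=21: (idle)
t=22: (idle)
t=23: (idle)
t=24: (idle)
t=25: (idle)
t=26: (idle)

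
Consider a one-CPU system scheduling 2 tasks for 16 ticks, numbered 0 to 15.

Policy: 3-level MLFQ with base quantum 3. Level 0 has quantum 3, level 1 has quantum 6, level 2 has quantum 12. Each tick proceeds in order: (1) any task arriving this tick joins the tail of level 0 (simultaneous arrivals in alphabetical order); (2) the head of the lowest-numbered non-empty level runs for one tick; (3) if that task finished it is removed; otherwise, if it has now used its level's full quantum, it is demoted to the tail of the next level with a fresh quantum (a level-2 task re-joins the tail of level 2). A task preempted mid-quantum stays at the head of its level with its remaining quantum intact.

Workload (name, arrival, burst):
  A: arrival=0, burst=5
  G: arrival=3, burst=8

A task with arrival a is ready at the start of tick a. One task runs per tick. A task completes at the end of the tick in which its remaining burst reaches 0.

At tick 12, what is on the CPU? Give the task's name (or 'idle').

running at tick 12 = G

t=0: L0/L1/L2 = A/-/- → run A
t=1: L0/L1/L2 = A/-/- → run A
t=2: L0/L1/L2 = A/-/- → run A
t=3: L0/L1/L2 = G/A/- → run G
t=4: L0/L1/L2 = G/A/- → run G
t=5: L0/L1/L2 = G/A/- → run G
t=6: L0/L1/L2 = -/AG/- → run A
t=7: L0/L1/L2 = -/AG/- → run A
t=8: L0/L1/L2 = -/G/- → run G
t=9: L0/L1/L2 = -/G/- → run G
t=10: L0/L1/L2 = -/G/- → run G
t=11: L0/L1/L2 = -/G/- → run G
t=12: L0/L1/L2 = -/G/- → run G
t=13: (idle)
t=14: (idle)
t=15: (idle)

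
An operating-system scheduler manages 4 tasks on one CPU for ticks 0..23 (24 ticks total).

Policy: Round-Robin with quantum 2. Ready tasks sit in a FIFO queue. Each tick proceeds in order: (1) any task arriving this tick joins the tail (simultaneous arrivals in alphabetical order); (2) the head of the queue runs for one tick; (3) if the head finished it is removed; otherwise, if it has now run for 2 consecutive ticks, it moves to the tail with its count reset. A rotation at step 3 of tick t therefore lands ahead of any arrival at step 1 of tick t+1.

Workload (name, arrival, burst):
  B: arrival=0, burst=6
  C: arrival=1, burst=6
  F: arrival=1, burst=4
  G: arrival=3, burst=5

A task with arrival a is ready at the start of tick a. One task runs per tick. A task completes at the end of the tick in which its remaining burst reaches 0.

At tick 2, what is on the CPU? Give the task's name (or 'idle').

t=0: queue=[B] q_used=0 → run B
t=1: queue=[B,C,F] q_used=1 → run B
t=2: queue=[C,F,B] q_used=0 → run C
t=3: queue=[C,F,B,G] q_used=1 → run C
t=4: queue=[F,B,G,C] q_used=0 → run F
t=5: queue=[F,B,G,C] q_used=1 → run F
t=6: queue=[B,G,C,F] q_used=0 → run B
t=7: queue=[B,G,C,F] q_used=1 → run B
t=8: queue=[G,C,F,B] q_used=0 → run G
t=9: queue=[G,C,F,B] q_used=1 → run G
t=10: queue=[C,F,B,G] q_used=0 → run C
t=11: queue=[C,F,B,G] q_used=1 → run C
t=12: queue=[F,B,G,C] q_used=0 → run F
t=13: queue=[F,B,G,C] q_used=1 → run F
t=14: queue=[B,G,C] q_used=0 → run B
t=15: queue=[B,G,C] q_used=1 → run B
t=16: queue=[G,C] q_used=0 → run G
t=17: queue=[G,C] q_used=1 → run G
t=18: queue=[C,G] q_used=0 → run C
t=19: queue=[C,G] q_used=1 → run C
t=20: queue=[G] q_used=0 → run G
t=21: (idle)
t=22: (idle)
t=23: (idle)

running at tick 2 = C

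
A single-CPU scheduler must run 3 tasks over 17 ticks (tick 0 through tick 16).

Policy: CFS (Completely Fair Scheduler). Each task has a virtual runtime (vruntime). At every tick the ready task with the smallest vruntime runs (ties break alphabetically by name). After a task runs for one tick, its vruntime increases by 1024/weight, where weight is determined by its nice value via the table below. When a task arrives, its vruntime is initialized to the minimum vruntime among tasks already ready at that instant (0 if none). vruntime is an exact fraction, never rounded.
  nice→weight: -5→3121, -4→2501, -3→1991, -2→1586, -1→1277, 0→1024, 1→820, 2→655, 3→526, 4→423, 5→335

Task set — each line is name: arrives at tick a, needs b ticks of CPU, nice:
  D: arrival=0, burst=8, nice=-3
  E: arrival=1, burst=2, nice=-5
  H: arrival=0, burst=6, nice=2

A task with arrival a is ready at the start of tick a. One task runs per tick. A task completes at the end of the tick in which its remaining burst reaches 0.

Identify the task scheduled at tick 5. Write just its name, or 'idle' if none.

t=0: vr[D=0 H=0] → run D
t=1: vr[D=1024/1991 E=0 H=0] → run E
t=2: vr[D=1024/1991 E=1024/3121 H=0] → run H
t=3: vr[D=1024/1991 E=1024/3121 H=1024/655] → run E
t=4: vr[D=1024/1991 H=1024/655] → run D
t=5: vr[D=2048/1991 H=1024/655] → run D
t=6: vr[D=3072/1991 H=1024/655] → run D
t=7: vr[D=4096/1991 H=1024/655] → run H
t=8: vr[D=4096/1991 H=2048/655] → run D
t=9: vr[D=5120/1991 H=2048/655] → run D
t=10: vr[D=6144/1991 H=2048/655] → run D
t=11: vr[D=7168/1991 H=2048/655] → run H
t=12: vr[D=7168/1991 H=3072/655] → run D
t=13: vr[H=3072/655] → run H
t=14: vr[H=4096/655] → run H
t=15: vr[H=1024/131] → run H
t=16: (idle)

running at tick 5 = D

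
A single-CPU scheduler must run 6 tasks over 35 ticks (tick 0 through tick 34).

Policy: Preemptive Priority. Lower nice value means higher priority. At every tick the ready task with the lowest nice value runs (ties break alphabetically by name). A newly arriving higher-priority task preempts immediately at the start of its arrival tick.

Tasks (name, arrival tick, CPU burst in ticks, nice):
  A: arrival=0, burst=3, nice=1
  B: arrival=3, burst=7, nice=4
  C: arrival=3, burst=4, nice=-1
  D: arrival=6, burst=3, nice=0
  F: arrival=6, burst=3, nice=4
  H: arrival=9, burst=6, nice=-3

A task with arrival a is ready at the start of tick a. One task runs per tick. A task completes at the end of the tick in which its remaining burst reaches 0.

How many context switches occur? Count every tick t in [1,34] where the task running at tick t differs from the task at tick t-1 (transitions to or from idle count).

t=0: ready={A} → run A
t=1: ready={A} → run A
t=2: ready={A} → run A
t=3: ready={B,C} → run C
t=4: ready={B,C} → run C
t=5: ready={B,C} → run C
t=6: ready={B,C,D,F} → run C
t=7: ready={B,D,F} → run D
t=8: ready={B,D,F} → run D
t=9: ready={B,D,F,H} → run H
t=10: ready={B,D,F,H} → run H
t=11: ready={B,D,F,H} → run H
t=12: ready={B,D,F,H} → run H
t=13: ready={B,D,F,H} → run H
t=14: ready={B,D,F,H} → run H
t=15: ready={B,D,F} → run D
t=16: ready={B,F} → run B
t=17: ready={B,F} → run B
t=18: ready={B,F} → run B
t=19: ready={B,F} → run B
t=20: ready={B,F} → run B
t=21: ready={B,F} → run B
t=22: ready={B,F} → run B
t=23: ready={F} → run F
t=24: ready={F} → run F
t=25: ready={F} → run F
t=26: (idle)
t=27: (idle)
t=28: (idle)
t=29: (idle)
t=30: (idle)
t=31: (idle)
t=32: (idle)
t=33: (idle)
t=34: (idle)

context switches = 7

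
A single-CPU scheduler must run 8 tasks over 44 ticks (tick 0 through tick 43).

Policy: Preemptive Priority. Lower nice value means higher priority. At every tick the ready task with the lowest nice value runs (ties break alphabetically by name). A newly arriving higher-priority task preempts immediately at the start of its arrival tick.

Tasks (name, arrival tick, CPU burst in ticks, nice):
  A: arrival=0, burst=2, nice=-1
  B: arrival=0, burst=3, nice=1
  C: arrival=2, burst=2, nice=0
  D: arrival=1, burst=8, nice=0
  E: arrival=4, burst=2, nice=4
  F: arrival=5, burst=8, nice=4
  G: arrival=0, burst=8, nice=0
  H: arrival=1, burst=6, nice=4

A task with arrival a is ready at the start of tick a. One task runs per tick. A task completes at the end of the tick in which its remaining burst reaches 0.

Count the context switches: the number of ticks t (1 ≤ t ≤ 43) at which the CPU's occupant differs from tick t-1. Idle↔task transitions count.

context switches = 8

t=0: ready={A,B,G} → run A
t=1: ready={A,B,D,G,H} → run A
t=2: ready={B,C,D,G,H} → run C
t=3: ready={B,C,D,G,H} → run C
t=4: ready={B,D,E,G,H} → run D
t=5: ready={B,D,E,F,G,H} → run D
t=6: ready={B,D,E,F,G,H} → run D
t=7: ready={B,D,E,F,G,H} → run D
t=8: ready={B,D,E,F,G,H} → run D
t=9: ready={B,D,E,F,G,H} → run D
t=10: ready={B,D,E,F,G,H} → run D
t=11: ready={B,D,E,F,G,H} → run D
t=12: ready={B,E,F,G,H} → run G
t=13: ready={B,E,F,G,H} → run G
t=14: ready={B,E,F,G,H} → run G
t=15: ready={B,E,F,G,H} → run G
t=16: ready={B,E,F,G,H} → run G
t=17: ready={B,E,F,G,H} → run G
t=18: ready={B,E,F,G,H} → run G
t=19: ready={B,E,F,G,H} → run G
t=20: ready={B,E,F,H} → run B
t=21: ready={B,E,F,H} → run B
t=22: ready={B,E,F,H} → run B
t=23: ready={E,F,H} → run E
t=24: ready={E,F,H} → run E
t=25: ready={F,H} → run F
t=26: ready={F,H} → run F
t=27: ready={F,H} → run F
t=28: ready={F,H} → run F
t=29: ready={F,H} → run F
t=30: ready={F,H} → run F
t=31: ready={F,H} → run F
t=32: ready={F,H} → run F
t=33: ready={H} → run H
t=34: ready={H} → run H
t=35: ready={H} → run H
t=36: ready={H} → run H
t=37: ready={H} → run H
t=38: ready={H} → run H
t=39: (idle)
t=40: (idle)
t=41: (idle)
t=42: (idle)
t=43: (idle)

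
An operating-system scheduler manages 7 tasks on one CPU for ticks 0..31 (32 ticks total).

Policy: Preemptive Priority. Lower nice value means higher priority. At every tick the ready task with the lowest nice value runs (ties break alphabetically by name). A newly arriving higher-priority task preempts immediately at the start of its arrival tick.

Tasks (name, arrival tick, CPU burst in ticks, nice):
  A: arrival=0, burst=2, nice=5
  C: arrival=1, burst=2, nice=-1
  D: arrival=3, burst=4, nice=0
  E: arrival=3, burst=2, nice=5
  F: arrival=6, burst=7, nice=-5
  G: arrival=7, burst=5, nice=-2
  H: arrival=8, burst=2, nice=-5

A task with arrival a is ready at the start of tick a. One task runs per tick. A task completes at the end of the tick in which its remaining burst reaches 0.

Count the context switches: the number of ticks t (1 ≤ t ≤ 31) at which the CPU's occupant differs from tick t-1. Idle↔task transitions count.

t=0: ready={A} → run A
t=1: ready={A,C} → run C
t=2: ready={A,C} → run C
t=3: ready={A,D,E} → run D
t=4: ready={A,D,E} → run D
t=5: ready={A,D,E} → run D
t=6: ready={A,D,E,F} → run F
t=7: ready={A,D,E,F,G} → run F
t=8: ready={A,D,E,F,G,H} → run F
t=9: ready={A,D,E,F,G,H} → run F
t=10: ready={A,D,E,F,G,H} → run F
t=11: ready={A,D,E,F,G,H} → run F
t=12: ready={A,D,E,F,G,H} → run F
t=13: ready={A,D,E,G,H} → run H
t=14: ready={A,D,E,G,H} → run H
t=15: ready={A,D,E,G} → run G
t=16: ready={A,D,E,G} → run G
t=17: ready={A,D,E,G} → run G
t=18: ready={A,D,E,G} → run G
t=19: ready={A,D,E,G} → run G
t=20: ready={A,D,E} → run D
t=21: ready={A,E} → run A
t=22: ready={E} → run E
t=23: ready={E} → run E
t=24: (idle)
t=25: (idle)
t=26: (idle)
t=27: (idle)
t=28: (idle)
t=29: (idle)
t=30: (idle)
t=31: (idle)

context switches = 9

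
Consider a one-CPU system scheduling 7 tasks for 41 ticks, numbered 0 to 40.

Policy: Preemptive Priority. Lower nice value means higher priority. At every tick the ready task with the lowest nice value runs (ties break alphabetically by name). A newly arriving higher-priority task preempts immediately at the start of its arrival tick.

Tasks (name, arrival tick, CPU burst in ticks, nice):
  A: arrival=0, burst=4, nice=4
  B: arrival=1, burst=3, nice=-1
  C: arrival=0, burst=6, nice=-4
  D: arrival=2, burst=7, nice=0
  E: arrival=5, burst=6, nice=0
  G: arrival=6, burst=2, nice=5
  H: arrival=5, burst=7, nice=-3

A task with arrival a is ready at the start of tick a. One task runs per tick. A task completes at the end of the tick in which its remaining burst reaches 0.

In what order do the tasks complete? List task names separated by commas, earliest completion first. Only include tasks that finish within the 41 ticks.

completion order = C, H, B, D, E, A, G

t=0: ready={A,C} → run C
t=1: ready={A,B,C} → run C
t=2: ready={A,B,C,D} → run C
t=3: ready={A,B,C,D} → run C
t=4: ready={A,B,C,D} → run C
t=5: ready={A,B,C,D,E,H} → run C
t=6: ready={A,B,D,E,G,H} → run H
t=7: ready={A,B,D,E,G,H} → run H
t=8: ready={A,B,D,E,G,H} → run H
t=9: ready={A,B,D,E,G,H} → run H
t=10: ready={A,B,D,E,G,H} → run H
t=11: ready={A,B,D,E,G,H} → run H
t=12: ready={A,B,D,E,G,H} → run H
t=13: ready={A,B,D,E,G} → run B
t=14: ready={A,B,D,E,G} → run B
t=15: ready={A,B,D,E,G} → run B
t=16: ready={A,D,E,G} → run D
t=17: ready={A,D,E,G} → run D
t=18: ready={A,D,E,G} → run D
t=19: ready={A,D,E,G} → run D
t=20: ready={A,D,E,G} → run D
t=21: ready={A,D,E,G} → run D
t=22: ready={A,D,E,G} → run D
t=23: ready={A,E,G} → run E
t=24: ready={A,E,G} → run E
t=25: ready={A,E,G} → run E
t=26: ready={A,E,G} → run E
t=27: ready={A,E,G} → run E
t=28: ready={A,E,G} → run E
t=29: ready={A,G} → run A
t=30: ready={A,G} → run A
t=31: ready={A,G} → run A
t=32: ready={A,G} → run A
t=33: ready={G} → run G
t=34: ready={G} → run G
t=35: (idle)
t=36: (idle)
t=37: (idle)
t=38: (idle)
t=39: (idle)
t=40: (idle)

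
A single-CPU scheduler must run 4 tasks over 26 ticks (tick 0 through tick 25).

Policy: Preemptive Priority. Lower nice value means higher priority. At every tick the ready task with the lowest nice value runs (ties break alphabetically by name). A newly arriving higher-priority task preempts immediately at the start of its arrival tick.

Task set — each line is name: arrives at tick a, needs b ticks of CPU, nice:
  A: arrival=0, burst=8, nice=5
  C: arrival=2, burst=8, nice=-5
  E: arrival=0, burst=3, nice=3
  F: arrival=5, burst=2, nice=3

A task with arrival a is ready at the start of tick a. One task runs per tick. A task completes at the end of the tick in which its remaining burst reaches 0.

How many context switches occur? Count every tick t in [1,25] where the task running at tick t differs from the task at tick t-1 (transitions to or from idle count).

t=0: ready={A,E} → run E
t=1: ready={A,E} → run E
t=2: ready={A,C,E} → run C
t=3: ready={A,C,E} → run C
t=4: ready={A,C,E} → run C
t=5: ready={A,C,E,F} → run C
t=6: ready={A,C,E,F} → run C
t=7: ready={A,C,E,F} → run C
t=8: ready={A,C,E,F} → run C
t=9: ready={A,C,E,F} → run C
t=10: ready={A,E,F} → run E
t=11: ready={A,F} → run F
t=12: ready={A,F} → run F
t=13: ready={A} → run A
t=14: ready={A} → run A
t=15: ready={A} → run A
t=16: ready={A} → run A
t=17: ready={A} → run A
t=18: ready={A} → run A
t=19: ready={A} → run A
t=20: ready={A} → run A
t=21: (idle)
t=22: (idle)
t=23: (idle)
t=24: (idle)
t=25: (idle)

context switches = 5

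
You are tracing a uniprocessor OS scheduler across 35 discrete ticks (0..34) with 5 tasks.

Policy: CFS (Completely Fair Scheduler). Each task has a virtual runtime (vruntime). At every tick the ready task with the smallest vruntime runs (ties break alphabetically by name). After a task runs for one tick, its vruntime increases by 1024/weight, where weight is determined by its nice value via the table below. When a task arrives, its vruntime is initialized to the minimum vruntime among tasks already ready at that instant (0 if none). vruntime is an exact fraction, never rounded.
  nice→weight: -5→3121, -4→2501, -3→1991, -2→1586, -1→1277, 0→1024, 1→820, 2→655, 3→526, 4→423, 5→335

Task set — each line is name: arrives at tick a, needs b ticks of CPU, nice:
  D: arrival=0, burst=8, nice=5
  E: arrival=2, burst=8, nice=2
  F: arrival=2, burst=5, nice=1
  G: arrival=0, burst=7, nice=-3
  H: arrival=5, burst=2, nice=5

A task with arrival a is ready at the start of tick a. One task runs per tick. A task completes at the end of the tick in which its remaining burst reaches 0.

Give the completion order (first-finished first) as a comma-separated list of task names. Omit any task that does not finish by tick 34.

completion order = G, H, F, E, D

t=0: vr[D=0 G=0] → run D
t=1: vr[D=1024/335 G=0] → run G
t=2: vr[D=1024/335 E=1024/1991 F=1024/1991 G=1024/1991] → run E
t=3: vr[D=1024/335 E=2709504/1304105 F=1024/1991 G=1024/1991] → run F
t=4: vr[D=1024/335 E=2709504/1304105 F=719616/408155 G=1024/1991] → run G
t=5: vr[D=1024/335 E=2709504/1304105 F=719616/408155 G=2048/1991 H=2048/1991] → run G
t=6: vr[D=1024/335 E=2709504/1304105 F=719616/408155 G=3072/1991 H=2048/1991] → run H
t=7: vr[D=1024/335 E=2709504/1304105 F=719616/408155 G=3072/1991 H=2724864/666985] → run G
t=8: vr[D=1024/335 E=2709504/1304105 F=719616/408155 G=4096/1991 H=2724864/666985] → run F
t=9: vr[D=1024/335 E=2709504/1304105 F=1229312/408155 G=4096/1991 H=2724864/666985] → run G
t=10: vr[D=1024/335 E=2709504/1304105 F=1229312/408155 G=5120/1991 H=2724864/666985] → run E
t=11: vr[D=1024/335 E=4748288/1304105 F=1229312/408155 G=5120/1991 H=2724864/666985] → run G
t=12: vr[D=1024/335 E=4748288/1304105 F=1229312/408155 G=6144/1991 H=2724864/666985] → run F
t=13: vr[D=1024/335 E=4748288/1304105 F=1739008/408155 G=6144/1991 H=2724864/666985] → run D
t=14: vr[D=2048/335 E=4748288/1304105 F=1739008/408155 G=6144/1991 H=2724864/666985] → run G
t=15: vr[D=2048/335 E=4748288/1304105 F=1739008/408155 H=2724864/666985] → run E
t=16: vr[D=2048/335 E=6787072/1304105 F=1739008/408155 H=2724864/666985] → run H
t=17: vr[D=2048/335 E=6787072/1304105 F=1739008/408155] → run F
t=18: vr[D=2048/335 E=6787072/1304105 F=2248704/408155] → run E
t=19: vr[D=2048/335 E=8825856/1304105 F=2248704/408155] → run F
t=20: vr[D=2048/335 E=8825856/1304105] → run D
t=21: vr[D=3072/335 E=8825856/1304105] → run E
t=22: vr[D=3072/335 E=2172928/260821] → run E
t=23: vr[D=3072/335 E=12903424/1304105] → run D
t=24: vr[D=4096/335 E=12903424/1304105] → run E
t=25: vr[D=4096/335 E=14942208/1304105] → run E
t=26: vr[D=4096/335] → run D
t=27: vr[D=1024/67] → run D
t=28: vr[D=6144/335] → run D
t=29: vr[D=7168/335] → run D
t=30: (idle)
t=31: (idle)
t=32: (idle)
t=33: (idle)
t=34: (idle)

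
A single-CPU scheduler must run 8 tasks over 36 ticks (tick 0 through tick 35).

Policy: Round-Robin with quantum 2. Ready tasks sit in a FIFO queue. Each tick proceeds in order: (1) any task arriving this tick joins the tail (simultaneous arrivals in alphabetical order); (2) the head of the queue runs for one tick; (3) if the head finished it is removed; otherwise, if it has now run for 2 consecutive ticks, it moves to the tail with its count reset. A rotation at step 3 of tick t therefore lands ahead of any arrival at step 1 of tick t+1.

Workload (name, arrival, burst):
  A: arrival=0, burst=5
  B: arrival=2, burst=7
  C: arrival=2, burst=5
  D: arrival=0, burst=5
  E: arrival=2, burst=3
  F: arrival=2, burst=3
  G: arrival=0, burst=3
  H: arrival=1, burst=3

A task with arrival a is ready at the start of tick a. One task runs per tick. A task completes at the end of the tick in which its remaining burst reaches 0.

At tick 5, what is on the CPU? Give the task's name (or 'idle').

running at tick 5 = G

t=0: queue=[A,D,G] q_used=0 → run A
t=1: queue=[A,D,G,H] q_used=1 → run A
t=2: queue=[D,G,H,A,B,C,E,F] q_used=0 → run D
t=3: queue=[D,G,H,A,B,C,E,F] q_used=1 → run D
t=4: queue=[G,H,A,B,C,E,F,D] q_used=0 → run G
t=5: queue=[G,H,A,B,C,E,F,D] q_used=1 → run G
t=6: queue=[H,A,B,C,E,F,D,G] q_used=0 → run H
t=7: queue=[H,A,B,C,E,F,D,G] q_used=1 → run H
t=8: queue=[A,B,C,E,F,D,G,H] q_used=0 → run A
t=9: queue=[A,B,C,E,F,D,G,H] q_used=1 → run A
t=10: queue=[B,C,E,F,D,G,H,A] q_used=0 → run B
t=11: queue=[B,C,E,F,D,G,H,A] q_used=1 → run B
t=12: queue=[C,E,F,D,G,H,A,B] q_used=0 → run C
t=13: queue=[C,E,F,D,G,H,A,B] q_used=1 → run C
t=14: queue=[E,F,D,G,H,A,B,C] q_used=0 → run E
t=15: queue=[E,F,D,G,H,A,B,C] q_used=1 → run E
t=16: queue=[F,D,G,H,A,B,C,E] q_used=0 → run F
t=17: queue=[F,D,G,H,A,B,C,E] q_used=1 → run F
t=18: queue=[D,G,H,A,B,C,E,F] q_used=0 → run D
t=19: queue=[D,G,H,A,B,C,E,F] q_used=1 → run D
t=20: queue=[G,H,A,B,C,E,F,D] q_used=0 → run G
t=21: queue=[H,A,B,C,E,F,D] q_used=0 → run H
t=22: queue=[A,B,C,E,F,D] q_used=0 → run A
t=23: queue=[B,C,E,F,D] q_used=0 → run B
t=24: queue=[B,C,E,F,D] q_used=1 → run B
t=25: queue=[C,E,F,D,B] q_used=0 → run C
t=26: queue=[C,E,F,D,B] q_used=1 → run C
t=27: queue=[E,F,D,B,C] q_used=0 → run E
t=28: queue=[F,D,B,C] q_used=0 → run F
t=29: queue=[D,B,C] q_used=0 → run D
t=30: queue=[B,C] q_used=0 → run B
t=31: queue=[B,C] q_used=1 → run B
t=32: queue=[C,B] q_used=0 → run C
t=33: queue=[B] q_used=0 → run B
t=34: (idle)
t=35: (idle)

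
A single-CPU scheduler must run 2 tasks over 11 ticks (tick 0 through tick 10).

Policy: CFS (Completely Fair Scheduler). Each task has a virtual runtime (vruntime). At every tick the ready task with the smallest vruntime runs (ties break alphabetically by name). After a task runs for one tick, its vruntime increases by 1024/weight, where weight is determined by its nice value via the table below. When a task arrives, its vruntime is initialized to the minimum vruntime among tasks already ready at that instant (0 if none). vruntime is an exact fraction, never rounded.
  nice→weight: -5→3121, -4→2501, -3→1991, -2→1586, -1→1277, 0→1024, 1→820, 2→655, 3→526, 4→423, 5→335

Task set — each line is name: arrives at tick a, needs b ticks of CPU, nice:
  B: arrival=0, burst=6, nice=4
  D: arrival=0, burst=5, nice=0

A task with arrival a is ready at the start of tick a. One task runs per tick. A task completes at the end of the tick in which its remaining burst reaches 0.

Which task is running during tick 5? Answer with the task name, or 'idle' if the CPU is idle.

running at tick 5 = D

t=0: vr[B=0 D=0] → run B
t=1: vr[B=1024/423 D=0] → run D
t=2: vr[B=1024/423 D=1] → run D
t=3: vr[B=1024/423 D=2] → run D
t=4: vr[B=1024/423 D=3] → run B
t=5: vr[B=2048/423 D=3] → run D
t=6: vr[B=2048/423 D=4] → run D
t=7: vr[B=2048/423] → run B
t=8: vr[B=1024/141] → run B
t=9: vr[B=4096/423] → run B
t=10: vr[B=5120/423] → run B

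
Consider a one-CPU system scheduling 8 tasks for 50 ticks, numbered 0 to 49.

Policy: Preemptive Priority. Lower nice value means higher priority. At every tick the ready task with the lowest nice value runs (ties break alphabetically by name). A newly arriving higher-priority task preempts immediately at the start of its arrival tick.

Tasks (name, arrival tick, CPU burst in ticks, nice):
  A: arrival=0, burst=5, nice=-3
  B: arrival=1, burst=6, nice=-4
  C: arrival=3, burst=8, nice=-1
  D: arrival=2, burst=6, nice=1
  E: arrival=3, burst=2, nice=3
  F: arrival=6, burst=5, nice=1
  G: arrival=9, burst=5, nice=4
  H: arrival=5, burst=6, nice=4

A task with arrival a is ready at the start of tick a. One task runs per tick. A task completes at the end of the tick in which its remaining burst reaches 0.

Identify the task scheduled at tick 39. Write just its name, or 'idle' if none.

t=0: ready={A} → run A
t=1: ready={A,B} → run B
t=2: ready={A,B,D} → run B
t=3: ready={A,B,C,D,E} → run B
t=4: ready={A,B,C,D,E} → run B
t=5: ready={A,B,C,D,E,H} → run B
t=6: ready={A,B,C,D,E,F,H} → run B
t=7: ready={A,C,D,E,F,H} → run A
t=8: ready={A,C,D,E,F,H} → run A
t=9: ready={A,C,D,E,F,G,H} → run A
t=10: ready={A,C,D,E,F,G,H} → run A
t=11: ready={C,D,E,F,G,H} → run C
t=12: ready={C,D,E,F,G,H} → run C
t=13: ready={C,D,E,F,G,H} → run C
t=14: ready={C,D,E,F,G,H} → run C
t=15: ready={C,D,E,F,G,H} → run C
t=16: ready={C,D,E,F,G,H} → run C
t=17: ready={C,D,E,F,G,H} → run C
t=18: ready={C,D,E,F,G,H} → run C
t=19: ready={D,E,F,G,H} → run D
t=20: ready={D,E,F,G,H} → run D
t=21: ready={D,E,F,G,H} → run D
t=22: ready={D,E,F,G,H} → run D
t=23: ready={D,E,F,G,H} → run D
t=24: ready={D,E,F,G,H} → run D
t=25: ready={E,F,G,H} → run F
t=26: ready={E,F,G,H} → run F
t=27: ready={E,F,G,H} → run F
t=28: ready={E,F,G,H} → run F
t=29: ready={E,F,G,H} → run F
t=30: ready={E,G,H} → run E
t=31: ready={E,G,H} → run E
t=32: ready={G,H} → run G
t=33: ready={G,H} → run G
t=34: ready={G,H} → run G
t=35: ready={G,H} → run G
t=36: ready={G,H} → run G
t=37: ready={H} → run H
t=38: ready={H} → run H
t=39: ready={H} → run H
t=40: ready={H} → run H
t=41: ready={H} → run H
t=42: ready={H} → run H
t=43: (idle)
t=44: (idle)
t=45: (idle)
t=46: (idle)
t=47: (idle)
t=48: (idle)
t=49: (idle)

running at tick 39 = H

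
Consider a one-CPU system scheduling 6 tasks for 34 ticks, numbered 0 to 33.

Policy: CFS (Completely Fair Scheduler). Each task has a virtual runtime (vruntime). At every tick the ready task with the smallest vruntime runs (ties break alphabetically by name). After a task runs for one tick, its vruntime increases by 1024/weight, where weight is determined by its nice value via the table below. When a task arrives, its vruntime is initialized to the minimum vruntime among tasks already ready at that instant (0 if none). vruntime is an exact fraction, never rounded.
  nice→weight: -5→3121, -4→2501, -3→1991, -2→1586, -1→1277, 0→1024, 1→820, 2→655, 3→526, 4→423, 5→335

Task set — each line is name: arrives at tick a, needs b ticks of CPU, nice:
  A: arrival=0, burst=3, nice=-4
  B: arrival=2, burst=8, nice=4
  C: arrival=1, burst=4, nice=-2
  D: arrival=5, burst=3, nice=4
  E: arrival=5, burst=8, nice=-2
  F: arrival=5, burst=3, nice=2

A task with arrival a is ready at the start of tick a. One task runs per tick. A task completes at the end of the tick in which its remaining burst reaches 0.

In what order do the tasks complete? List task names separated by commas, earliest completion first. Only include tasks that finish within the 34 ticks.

completion order = A, C, F, E, D, B

t=0: vr[A=0] → run A
t=1: vr[A=1024/2501 C=1024/2501] → run A
t=2: vr[A=2048/2501 B=1024/2501 C=1024/2501] → run B
t=3: vr[A=2048/2501 B=2994176/1057923 C=1024/2501] → run C
t=4: vr[A=2048/2501 B=2994176/1057923 C=34304/32513] → run A
t=5: vr[B=2994176/1057923 C=34304/32513 D=34304/32513 E=34304/32513 F=34304/32513] → run C
t=6: vr[B=2994176/1057923 C=55296/32513 D=34304/32513 E=34304/32513 F=34304/32513] → run D
t=7: vr[B=2994176/1057923 C=55296/32513 D=47803904/13752999 E=34304/32513 F=34304/32513] → run E
t=8: vr[B=2994176/1057923 C=55296/32513 D=47803904/13752999 E=55296/32513 F=34304/32513] → run F
t=9: vr[B=2994176/1057923 C=55296/32513 D=47803904/13752999 E=55296/32513 F=55762432/21296015] → run C
t=10: vr[B=2994176/1057923 C=76288/32513 D=47803904/13752999 E=55296/32513 F=55762432/21296015] → run E
t=11: vr[B=2994176/1057923 C=76288/32513 D=47803904/13752999 E=76288/32513 F=55762432/21296015] → run C
t=12: vr[B=2994176/1057923 D=47803904/13752999 E=76288/32513 F=55762432/21296015] → run E
t=13: vr[B=2994176/1057923 D=47803904/13752999 E=97280/32513 F=55762432/21296015] → run F
t=14: vr[B=2994176/1057923 D=47803904/13752999 E=97280/32513 F=89055744/21296015] → run B
t=15: vr[B=5555200/1057923 D=47803904/13752999 E=97280/32513 F=89055744/21296015] → run E
t=16: vr[B=5555200/1057923 D=47803904/13752999 E=118272/32513 F=89055744/21296015] → run D
t=17: vr[B=5555200/1057923 D=81097216/13752999 E=118272/32513 F=89055744/21296015] → run E
t=18: vr[B=5555200/1057923 D=81097216/13752999 E=139264/32513 F=89055744/21296015] → run F
t=19: vr[B=5555200/1057923 D=81097216/13752999 E=139264/32513] → run E
t=20: vr[B=5555200/1057923 D=81097216/13752999 E=160256/32513] → run E
t=21: vr[B=5555200/1057923 D=81097216/13752999 E=181248/32513] → run B
t=22: vr[B=2705408/352641 D=81097216/13752999 E=181248/32513] → run E
t=23: vr[B=2705408/352641 D=81097216/13752999] → run D
t=24: vr[B=2705408/352641] → run B
t=25: vr[B=10677248/1057923] → run B
t=26: vr[B=13238272/1057923] → run B
t=27: vr[B=5266432/352641] → run B
t=28: vr[B=18360320/1057923] → run B
t=29: (idle)
t=30: (idle)
t=31: (idle)
t=32: (idle)
t=33: (idle)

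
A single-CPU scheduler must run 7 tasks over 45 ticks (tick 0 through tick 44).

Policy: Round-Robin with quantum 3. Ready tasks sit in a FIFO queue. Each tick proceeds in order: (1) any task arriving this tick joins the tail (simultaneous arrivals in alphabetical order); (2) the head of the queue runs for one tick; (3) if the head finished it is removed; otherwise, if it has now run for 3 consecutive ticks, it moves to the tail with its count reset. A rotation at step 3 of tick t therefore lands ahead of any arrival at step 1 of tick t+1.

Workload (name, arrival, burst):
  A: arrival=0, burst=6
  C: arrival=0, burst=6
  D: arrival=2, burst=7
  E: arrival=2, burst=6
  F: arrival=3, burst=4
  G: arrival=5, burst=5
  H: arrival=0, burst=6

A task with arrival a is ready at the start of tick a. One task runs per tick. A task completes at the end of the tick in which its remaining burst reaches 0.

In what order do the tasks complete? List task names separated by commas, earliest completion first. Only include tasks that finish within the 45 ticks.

t=0: queue=[A,C,H] q_used=0 → run A
t=1: queue=[A,C,H] q_used=1 → run A
t=2: queue=[A,C,H,D,E] q_used=2 → run A
t=3: queue=[C,H,D,E,A,F] q_used=0 → run C
t=4: queue=[C,H,D,E,A,F] q_used=1 → run C
t=5: queue=[C,H,D,E,A,F,G] q_used=2 → run C
t=6: queue=[H,D,E,A,F,G,C] q_used=0 → run H
t=7: queue=[H,D,E,A,F,G,C] q_used=1 → run H
t=8: queue=[H,D,E,A,F,G,C] q_used=2 → run H
t=9: queue=[D,E,A,F,G,C,H] q_used=0 → run D
t=10: queue=[D,E,A,F,G,C,H] q_used=1 → run D
t=11: queue=[D,E,A,F,G,C,H] q_used=2 → run D
t=12: queue=[E,A,F,G,C,H,D] q_used=0 → run E
t=13: queue=[E,A,F,G,C,H,D] q_used=1 → run E
t=14: queue=[E,A,F,G,C,H,D] q_used=2 → run E
t=15: queue=[A,F,G,C,H,D,E] q_used=0 → run A
t=16: queue=[A,F,G,C,H,D,E] q_used=1 → run A
t=17: queue=[A,F,G,C,H,D,E] q_used=2 → run A
t=18: queue=[F,G,C,H,D,E] q_used=0 → run F
t=19: queue=[F,G,C,H,D,E] q_used=1 → run F
t=20: queue=[F,G,C,H,D,E] q_used=2 → run F
t=21: queue=[G,C,H,D,E,F] q_used=0 → run G
t=22: queue=[G,C,H,D,E,F] q_used=1 → run G
t=23: queue=[G,C,H,D,E,F] q_used=2 → run G
t=24: queue=[C,H,D,E,F,G] q_used=0 → run C
t=25: queue=[C,H,D,E,F,G] q_used=1 → run C
t=26: queue=[C,H,D,E,F,G] q_used=2 → run C
t=27: queue=[H,D,E,F,G] q_used=0 → run H
t=28: queue=[H,D,E,F,G] q_used=1 → run H
t=29: queue=[H,D,E,F,G] q_used=2 → run H
t=30: queue=[D,E,F,G] q_used=0 → run D
t=31: queue=[D,E,F,G] q_used=1 → run D
t=32: queue=[D,E,F,G] q_used=2 → run D
t=33: queue=[E,F,G,D] q_used=0 → run E
t=34: queue=[E,F,G,D] q_used=1 → run E
t=35: queue=[E,F,G,D] q_used=2 → run E
t=36: queue=[F,G,D] q_used=0 → run F
t=37: queue=[G,D] q_used=0 → run G
t=38: queue=[G,D] q_used=1 → run G
t=39: queue=[D] q_used=0 → run D
t=40: (idle)
t=41: (idle)
t=42: (idle)
t=43: (idle)
t=44: (idle)

completion order = A, C, H, E, F, G, D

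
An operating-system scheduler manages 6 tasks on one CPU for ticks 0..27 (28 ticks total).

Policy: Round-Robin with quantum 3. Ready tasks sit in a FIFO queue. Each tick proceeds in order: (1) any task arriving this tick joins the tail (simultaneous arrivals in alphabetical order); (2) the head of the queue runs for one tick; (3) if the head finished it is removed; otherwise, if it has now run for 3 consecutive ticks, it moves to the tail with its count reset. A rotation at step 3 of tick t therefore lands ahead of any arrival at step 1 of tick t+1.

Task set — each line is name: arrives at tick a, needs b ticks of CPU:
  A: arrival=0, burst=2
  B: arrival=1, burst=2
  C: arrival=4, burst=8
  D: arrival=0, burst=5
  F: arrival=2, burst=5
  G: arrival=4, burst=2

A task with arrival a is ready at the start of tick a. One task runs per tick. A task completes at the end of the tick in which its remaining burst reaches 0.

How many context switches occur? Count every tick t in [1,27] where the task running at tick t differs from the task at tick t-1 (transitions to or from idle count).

context switches = 9

t=0: queue=[A,D] q_used=0 → run A
t=1: queue=[A,D,B] q_used=1 → run A
t=2: queue=[D,B,F] q_used=0 → run D
t=3: queue=[D,B,F] q_used=1 → run D
t=4: queue=[D,B,F,C,G] q_used=2 → run D
t=5: queue=[B,F,C,G,D] q_used=0 → run B
t=6: queue=[B,F,C,G,D] q_used=1 → run B
t=7: queue=[F,C,G,D] q_used=0 → run F
t=8: queue=[F,C,G,D] q_used=1 → run F
t=9: queue=[F,C,G,D] q_used=2 → run F
t=10: queue=[C,G,D,F] q_used=0 → run C
t=11: queue=[C,G,D,F] q_used=1 → run C
t=12: queue=[C,G,D,F] q_used=2 → run C
t=13: queue=[G,D,F,C] q_used=0 → run G
t=14: queue=[G,D,F,C] q_used=1 → run G
t=15: queue=[D,F,C] q_used=0 → run D
t=16: queue=[D,F,C] q_used=1 → run D
t=17: queue=[F,C] q_used=0 → run F
t=18: queue=[F,C] q_used=1 → run F
t=19: queue=[C] q_used=0 → run C
t=20: queue=[C] q_used=1 → run C
t=21: queue=[C] q_used=2 → run C
t=22: queue=[C] q_used=0 → run C
t=23: queue=[C] q_used=1 → run C
t=24: (idle)
t=25: (idle)
t=26: (idle)
t=27: (idle)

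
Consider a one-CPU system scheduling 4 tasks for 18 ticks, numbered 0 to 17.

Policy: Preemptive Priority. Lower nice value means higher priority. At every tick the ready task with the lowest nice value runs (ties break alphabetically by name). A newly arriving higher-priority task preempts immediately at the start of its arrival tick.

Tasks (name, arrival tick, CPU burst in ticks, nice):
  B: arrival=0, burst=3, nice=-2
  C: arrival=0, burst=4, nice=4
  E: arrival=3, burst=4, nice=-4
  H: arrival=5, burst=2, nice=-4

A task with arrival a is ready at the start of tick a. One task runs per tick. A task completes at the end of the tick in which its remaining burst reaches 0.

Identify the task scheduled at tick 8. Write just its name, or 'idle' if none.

running at tick 8 = H

t=0: ready={B,C} → run B
t=1: ready={B,C} → run B
t=2: ready={B,C} → run B
t=3: ready={C,E} → run E
t=4: ready={C,E} → run E
t=5: ready={C,E,H} → run E
t=6: ready={C,E,H} → run E
t=7: ready={C,H} → run H
t=8: ready={C,H} → run H
t=9: ready={C} → run C
t=10: ready={C} → run C
t=11: ready={C} → run C
t=12: ready={C} → run C
t=13: (idle)
t=14: (idle)
t=15: (idle)
t=16: (idle)
t=17: (idle)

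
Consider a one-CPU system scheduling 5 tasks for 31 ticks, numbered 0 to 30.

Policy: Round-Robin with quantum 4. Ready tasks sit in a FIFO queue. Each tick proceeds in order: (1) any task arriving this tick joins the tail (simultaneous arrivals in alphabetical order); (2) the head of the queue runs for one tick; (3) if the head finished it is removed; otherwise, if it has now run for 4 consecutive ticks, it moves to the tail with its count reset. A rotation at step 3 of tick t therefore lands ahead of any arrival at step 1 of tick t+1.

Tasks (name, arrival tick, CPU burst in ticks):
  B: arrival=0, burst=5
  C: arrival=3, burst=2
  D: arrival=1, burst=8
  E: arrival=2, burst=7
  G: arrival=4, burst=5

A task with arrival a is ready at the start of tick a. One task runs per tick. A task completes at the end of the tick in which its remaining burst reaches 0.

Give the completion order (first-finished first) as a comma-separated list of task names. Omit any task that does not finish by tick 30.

completion order = C, B, D, E, G

t=0: queue=[B] q_used=0 → run B
t=1: queue=[B,D] q_used=1 → run B
t=2: queue=[B,D,E] q_used=2 → run B
t=3: queue=[B,D,E,C] q_used=3 → run B
t=4: queue=[D,E,C,B,G] q_used=0 → run D
t=5: queue=[D,E,C,B,G] q_used=1 → run D
t=6: queue=[D,E,C,B,G] q_used=2 → run D
t=7: queue=[D,E,C,B,G] q_used=3 → run D
t=8: queue=[E,C,B,G,D] q_used=0 → run E
t=9: queue=[E,C,B,G,D] q_used=1 → run E
t=10: queue=[E,C,B,G,D] q_used=2 → run E
t=11: queue=[E,C,B,G,D] q_used=3 → run E
t=12: queue=[C,B,G,D,E] q_used=0 → run C
t=13: queue=[C,B,G,D,E] q_used=1 → run C
t=14: queue=[B,G,D,E] q_used=0 → run B
t=15: queue=[G,D,E] q_used=0 → run G
t=16: queue=[G,D,E] q_used=1 → run G
t=17: queue=[G,D,E] q_used=2 → run G
t=18: queue=[G,D,E] q_used=3 → run G
t=19: queue=[D,E,G] q_used=0 → run D
t=20: queue=[D,E,G] q_used=1 → run D
t=21: queue=[D,E,G] q_used=2 → run D
t=22: queue=[D,E,G] q_used=3 → run D
t=23: queue=[E,G] q_used=0 → run E
t=24: queue=[E,G] q_used=1 → run E
t=25: queue=[E,G] q_used=2 → run E
t=26: queue=[G] q_used=0 → run G
t=27: (idle)
t=28: (idle)
t=29: (idle)
t=30: (idle)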